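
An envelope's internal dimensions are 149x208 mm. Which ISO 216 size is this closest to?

Aspect ratio 208/149 ≈ 1.396 (ISO target is √2 ≈ 1.414).
In the A-series (A0 area = 1 m²): A5 = 148 × 210 mm.
Off by 3 mm total — nearest standard size.

A5 (148 × 210 mm)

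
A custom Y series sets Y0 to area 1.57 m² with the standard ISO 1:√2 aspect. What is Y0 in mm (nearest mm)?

Let the short side be w mm. Then w · w√2 = 1.57 m² = 1,570,000 mm².
w² = 1,570,000/√2, so w ≈ 1053.6 mm; long side = w√2 ≈ 1490.1 mm.

1054 × 1490 mm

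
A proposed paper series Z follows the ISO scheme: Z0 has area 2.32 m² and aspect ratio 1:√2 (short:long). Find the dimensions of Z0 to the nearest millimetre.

Let the short side be w mm. Then w · w√2 = 2.32 m² = 2,320,000 mm².
w² = 2,320,000/√2, so w ≈ 1280.8 mm; long side = w√2 ≈ 1811.3 mm.

1281 × 1811 mm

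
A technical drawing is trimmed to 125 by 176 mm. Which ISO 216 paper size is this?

B6 (125 × 176 mm)

Aspect ratio 176/125 ≈ 1.408 — close to the ISO √2 ≈ 1.414.
In the B-series (B0 = 1000 × 1414 mm): B6 = 125 × 176 mm.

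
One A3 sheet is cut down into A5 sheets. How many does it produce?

Each ISO step halves the sheet: 1 × A3 → 2 × A4 → 4 × A5
From A3 to A5 is 2 halving steps: 2^2 = 4.

4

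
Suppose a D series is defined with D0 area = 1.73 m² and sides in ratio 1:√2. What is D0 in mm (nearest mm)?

Let the short side be w mm. Then w · w√2 = 1.73 m² = 1,730,000 mm².
w² = 1,730,000/√2, so w ≈ 1106.0 mm; long side = w√2 ≈ 1564.2 mm.

1106 × 1564 mm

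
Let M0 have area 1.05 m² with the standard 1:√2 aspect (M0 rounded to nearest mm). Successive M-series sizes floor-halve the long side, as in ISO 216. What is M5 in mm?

152 × 215 mm

Let M0's short side be w mm. w · w√2 = 1.05 m² = 1,050,000 mm², so w ≈ 861.7 mm and w√2 ≈ 1218.6 mm → M0 = 862 × 1219 mm.
M1: ⌊1219/2⌋ × 862 = 609 × 862 mm
M2: ⌊862/2⌋ × 609 = 431 × 609 mm
M3: ⌊609/2⌋ × 431 = 304 × 431 mm
M4: ⌊431/2⌋ × 304 = 215 × 304 mm
M5: ⌊304/2⌋ × 215 = 152 × 215 mm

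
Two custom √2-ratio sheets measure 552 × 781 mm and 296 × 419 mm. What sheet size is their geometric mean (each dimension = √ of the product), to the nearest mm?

404 × 572 mm

Short side: √(552 · 296) = √163392 ≈ 404.2 → 404 mm
Long side: √(781 · 419) = √327239 ≈ 572.0 → 572 mm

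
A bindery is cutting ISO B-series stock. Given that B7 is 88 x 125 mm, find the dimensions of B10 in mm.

B8: ⌊125/2⌋ × 88 = 62 × 88 mm
B9: ⌊88/2⌋ × 62 = 44 × 62 mm
B10: ⌊62/2⌋ × 44 = 31 × 44 mm

31 × 44 mm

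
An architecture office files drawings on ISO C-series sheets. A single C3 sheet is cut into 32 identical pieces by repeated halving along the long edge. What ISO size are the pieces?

32 = 2^5, so 5 halving steps.
C3 → C4 → … → C8 after 5 steps.

C8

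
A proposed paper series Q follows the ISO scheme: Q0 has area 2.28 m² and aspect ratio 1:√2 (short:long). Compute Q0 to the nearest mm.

1270 × 1796 mm

Let the short side be w mm. Then w · w√2 = 2.28 m² = 2,280,000 mm².
w² = 2,280,000/√2, so w ≈ 1269.7 mm; long side = w√2 ≈ 1795.7 mm.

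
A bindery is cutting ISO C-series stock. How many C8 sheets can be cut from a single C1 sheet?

Each ISO step halves the sheet: 1 × C1 → 2 × C2 → 4 × C3 → 8 × C4 → …
From C1 to C8 is 7 halving steps: 2^7 = 128.

128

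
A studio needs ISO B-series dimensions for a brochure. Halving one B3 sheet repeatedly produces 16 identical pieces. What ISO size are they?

B7

16 = 2^4, so 4 halving steps.
B3 → B4 → … → B7 after 4 steps.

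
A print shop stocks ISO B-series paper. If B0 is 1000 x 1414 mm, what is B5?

B1: ⌊1414/2⌋ × 1000 = 707 × 1000 mm
B2: ⌊1000/2⌋ × 707 = 500 × 707 mm
B3: ⌊707/2⌋ × 500 = 353 × 500 mm
B4: ⌊500/2⌋ × 353 = 250 × 353 mm
B5: ⌊353/2⌋ × 250 = 176 × 250 mm

176 × 250 mm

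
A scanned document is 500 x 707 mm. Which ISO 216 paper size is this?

B2 (500 × 707 mm)

Aspect ratio 707/500 ≈ 1.414 — close to the ISO √2 ≈ 1.414.
In the B-series (B0 = 1000 × 1414 mm): B2 = 500 × 707 mm.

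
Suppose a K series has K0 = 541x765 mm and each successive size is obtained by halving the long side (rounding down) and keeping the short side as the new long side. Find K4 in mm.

135 × 191 mm

K1: ⌊765/2⌋ × 541 = 382 × 541 mm
K2: ⌊541/2⌋ × 382 = 270 × 382 mm
K3: ⌊382/2⌋ × 270 = 191 × 270 mm
K4: ⌊270/2⌋ × 191 = 135 × 191 mm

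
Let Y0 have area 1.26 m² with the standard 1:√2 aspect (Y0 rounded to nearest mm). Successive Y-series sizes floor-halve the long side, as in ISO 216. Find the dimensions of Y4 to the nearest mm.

Let Y0's short side be w mm. w · w√2 = 1.26 m² = 1,260,000 mm², so w ≈ 943.9 mm and w√2 ≈ 1334.9 mm → Y0 = 944 × 1335 mm.
Y1: ⌊1335/2⌋ × 944 = 667 × 944 mm
Y2: ⌊944/2⌋ × 667 = 472 × 667 mm
Y3: ⌊667/2⌋ × 472 = 333 × 472 mm
Y4: ⌊472/2⌋ × 333 = 236 × 333 mm

236 × 333 mm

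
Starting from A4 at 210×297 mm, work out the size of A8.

52 × 74 mm

A5: ⌊297/2⌋ × 210 = 148 × 210 mm
A6: ⌊210/2⌋ × 148 = 105 × 148 mm
A7: ⌊148/2⌋ × 105 = 74 × 105 mm
A8: ⌊105/2⌋ × 74 = 52 × 74 mm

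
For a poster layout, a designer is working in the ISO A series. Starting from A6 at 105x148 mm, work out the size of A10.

26 × 37 mm

A7: ⌊148/2⌋ × 105 = 74 × 105 mm
A8: ⌊105/2⌋ × 74 = 52 × 74 mm
A9: ⌊74/2⌋ × 52 = 37 × 52 mm
A10: ⌊52/2⌋ × 37 = 26 × 37 mm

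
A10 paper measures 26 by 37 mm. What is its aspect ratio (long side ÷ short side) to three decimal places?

37 / 26 = 1.423
ISO 216 targets √2 ≈ 1.414; the +0.009 deviation is from mm rounding.

1.423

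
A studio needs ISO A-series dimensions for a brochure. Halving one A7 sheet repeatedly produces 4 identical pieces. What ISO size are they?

4 = 2^2, so 2 halving steps.
A7 → A8 → … → A9 after 2 steps.

A9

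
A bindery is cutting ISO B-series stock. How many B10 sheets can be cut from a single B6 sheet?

16

Each ISO step halves the sheet: 1 × B6 → 2 × B7 → 4 × B8 → 8 × B9 → …
From B6 to B10 is 4 halving steps: 2^4 = 16.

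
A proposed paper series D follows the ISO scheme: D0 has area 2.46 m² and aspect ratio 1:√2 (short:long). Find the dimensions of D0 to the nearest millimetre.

Let the short side be w mm. Then w · w√2 = 2.46 m² = 2,460,000 mm².
w² = 2,460,000/√2, so w ≈ 1318.9 mm; long side = w√2 ≈ 1865.2 mm.

1319 × 1865 mm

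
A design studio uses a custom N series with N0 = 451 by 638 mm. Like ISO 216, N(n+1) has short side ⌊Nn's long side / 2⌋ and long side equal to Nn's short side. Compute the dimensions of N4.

N1: ⌊638/2⌋ × 451 = 319 × 451 mm
N2: ⌊451/2⌋ × 319 = 225 × 319 mm
N3: ⌊319/2⌋ × 225 = 159 × 225 mm
N4: ⌊225/2⌋ × 159 = 112 × 159 mm

112 × 159 mm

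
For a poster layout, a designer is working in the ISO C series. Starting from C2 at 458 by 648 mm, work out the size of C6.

114 × 162 mm

C3: ⌊648/2⌋ × 458 = 324 × 458 mm
C4: ⌊458/2⌋ × 324 = 229 × 324 mm
C5: ⌊324/2⌋ × 229 = 162 × 229 mm
C6: ⌊229/2⌋ × 162 = 114 × 162 mm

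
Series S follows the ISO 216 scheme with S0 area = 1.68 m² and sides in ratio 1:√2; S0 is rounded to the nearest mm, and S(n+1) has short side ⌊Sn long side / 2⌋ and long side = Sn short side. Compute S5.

192 × 272 mm

Let S0's short side be w mm. w · w√2 = 1.68 m² = 1,680,000 mm², so w ≈ 1089.9 mm and w√2 ≈ 1541.4 mm → S0 = 1090 × 1541 mm.
S1: ⌊1541/2⌋ × 1090 = 770 × 1090 mm
S2: ⌊1090/2⌋ × 770 = 545 × 770 mm
S3: ⌊770/2⌋ × 545 = 385 × 545 mm
S4: ⌊545/2⌋ × 385 = 272 × 385 mm
S5: ⌊385/2⌋ × 272 = 192 × 272 mm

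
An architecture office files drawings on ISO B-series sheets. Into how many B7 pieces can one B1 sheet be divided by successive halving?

64

Each ISO step halves the sheet: 1 × B1 → 2 × B2 → 4 × B3 → 8 × B4 → …
From B1 to B7 is 6 halving steps: 2^6 = 64.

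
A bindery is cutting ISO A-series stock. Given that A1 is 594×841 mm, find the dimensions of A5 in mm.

A2: ⌊841/2⌋ × 594 = 420 × 594 mm
A3: ⌊594/2⌋ × 420 = 297 × 420 mm
A4: ⌊420/2⌋ × 297 = 210 × 297 mm
A5: ⌊297/2⌋ × 210 = 148 × 210 mm

148 × 210 mm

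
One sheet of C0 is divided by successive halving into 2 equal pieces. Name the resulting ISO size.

C1

2 = 2^1, so 1 halving step.
C0 → C1 → … → C1 after 1 step.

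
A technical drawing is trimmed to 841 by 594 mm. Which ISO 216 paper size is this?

Aspect ratio 841/594 ≈ 1.416 — close to the ISO √2 ≈ 1.414.
In the A-series (A0 area = 1 m²): A1 = 594 × 841 mm.

A1 (594 × 841 mm)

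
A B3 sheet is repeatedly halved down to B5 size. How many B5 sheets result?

Each ISO step halves the sheet: 1 × B3 → 2 × B4 → 4 × B5
From B3 to B5 is 2 halving steps: 2^2 = 4.

4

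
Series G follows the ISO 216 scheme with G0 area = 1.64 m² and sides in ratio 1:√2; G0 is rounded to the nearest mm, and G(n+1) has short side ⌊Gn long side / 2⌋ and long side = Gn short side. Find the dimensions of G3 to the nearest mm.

Let G0's short side be w mm. w · w√2 = 1.64 m² = 1,640,000 mm², so w ≈ 1076.9 mm and w√2 ≈ 1522.9 mm → G0 = 1077 × 1523 mm.
G1: ⌊1523/2⌋ × 1077 = 761 × 1077 mm
G2: ⌊1077/2⌋ × 761 = 538 × 761 mm
G3: ⌊761/2⌋ × 538 = 380 × 538 mm

380 × 538 mm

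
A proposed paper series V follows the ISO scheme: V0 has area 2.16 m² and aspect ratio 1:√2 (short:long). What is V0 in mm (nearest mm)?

1236 × 1748 mm

Let the short side be w mm. Then w · w√2 = 2.16 m² = 2,160,000 mm².
w² = 2,160,000/√2, so w ≈ 1235.9 mm; long side = w√2 ≈ 1747.8 mm.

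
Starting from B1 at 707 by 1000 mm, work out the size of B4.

250 × 353 mm

B2: ⌊1000/2⌋ × 707 = 500 × 707 mm
B3: ⌊707/2⌋ × 500 = 353 × 500 mm
B4: ⌊500/2⌋ × 353 = 250 × 353 mm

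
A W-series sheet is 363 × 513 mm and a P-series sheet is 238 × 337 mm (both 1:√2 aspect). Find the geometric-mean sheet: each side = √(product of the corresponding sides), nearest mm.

294 × 416 mm

Short side: √(363 · 238) = √86394 ≈ 293.9 → 294 mm
Long side: √(513 · 337) = √172881 ≈ 415.8 → 416 mm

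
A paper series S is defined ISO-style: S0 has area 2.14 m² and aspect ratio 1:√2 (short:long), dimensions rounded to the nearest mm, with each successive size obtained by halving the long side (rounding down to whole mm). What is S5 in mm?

217 × 307 mm

Let S0's short side be w mm. w · w√2 = 2.14 m² = 2,140,000 mm², so w ≈ 1230.1 mm and w√2 ≈ 1739.7 mm → S0 = 1230 × 1740 mm.
S1: ⌊1740/2⌋ × 1230 = 870 × 1230 mm
S2: ⌊1230/2⌋ × 870 = 615 × 870 mm
S3: ⌊870/2⌋ × 615 = 435 × 615 mm
S4: ⌊615/2⌋ × 435 = 307 × 435 mm
S5: ⌊435/2⌋ × 307 = 217 × 307 mm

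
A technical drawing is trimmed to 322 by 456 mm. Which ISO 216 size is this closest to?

C3 (324 × 458 mm)

Aspect ratio 456/322 ≈ 1.416 — close to the ISO √2 ≈ 1.414.
In the C-series (envelope sizes, between A and B): C3 = 324 × 458 mm.
Off by 4 mm total — nearest standard size.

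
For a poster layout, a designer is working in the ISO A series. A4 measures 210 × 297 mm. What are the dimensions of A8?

52 × 74 mm

A5: ⌊297/2⌋ × 210 = 148 × 210 mm
A6: ⌊210/2⌋ × 148 = 105 × 148 mm
A7: ⌊148/2⌋ × 105 = 74 × 105 mm
A8: ⌊105/2⌋ × 74 = 52 × 74 mm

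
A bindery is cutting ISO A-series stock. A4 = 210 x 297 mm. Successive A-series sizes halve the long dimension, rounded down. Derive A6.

105 × 148 mm

A5: ⌊297/2⌋ × 210 = 148 × 210 mm
A6: ⌊210/2⌋ × 148 = 105 × 148 mm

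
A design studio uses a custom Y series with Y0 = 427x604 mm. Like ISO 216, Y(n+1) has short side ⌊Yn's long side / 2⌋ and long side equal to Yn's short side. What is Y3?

Y1: ⌊604/2⌋ × 427 = 302 × 427 mm
Y2: ⌊427/2⌋ × 302 = 213 × 302 mm
Y3: ⌊302/2⌋ × 213 = 151 × 213 mm

151 × 213 mm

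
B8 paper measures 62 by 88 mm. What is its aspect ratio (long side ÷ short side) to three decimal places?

1.419

88 / 62 = 1.419
ISO 216 targets √2 ≈ 1.414; the +0.005 deviation is from mm rounding.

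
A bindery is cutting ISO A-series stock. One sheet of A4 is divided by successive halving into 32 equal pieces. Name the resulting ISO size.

32 = 2^5, so 5 halving steps.
A4 → A5 → … → A9 after 5 steps.

A9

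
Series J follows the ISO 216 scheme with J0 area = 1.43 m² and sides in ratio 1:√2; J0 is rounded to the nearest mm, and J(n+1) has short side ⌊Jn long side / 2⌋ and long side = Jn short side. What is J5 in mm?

Let J0's short side be w mm. w · w√2 = 1.43 m² = 1,430,000 mm², so w ≈ 1005.6 mm and w√2 ≈ 1422.1 mm → J0 = 1006 × 1422 mm.
J1: ⌊1422/2⌋ × 1006 = 711 × 1006 mm
J2: ⌊1006/2⌋ × 711 = 503 × 711 mm
J3: ⌊711/2⌋ × 503 = 355 × 503 mm
J4: ⌊503/2⌋ × 355 = 251 × 355 mm
J5: ⌊355/2⌋ × 251 = 177 × 251 mm

177 × 251 mm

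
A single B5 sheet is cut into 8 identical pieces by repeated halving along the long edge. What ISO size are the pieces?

B8

8 = 2^3, so 3 halving steps.
B5 → B6 → … → B8 after 3 steps.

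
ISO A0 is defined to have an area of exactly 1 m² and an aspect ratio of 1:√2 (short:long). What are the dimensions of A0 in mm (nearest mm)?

841 × 1189 mm

Let the short side be w mm. Then the long side is w√2 and w · w√2 = 10⁶ mm².
w² = 10⁶/√2, so w = 1000 / 2^(1/4) ≈ 840.9 mm; long side = 1000 · 2^(1/4) ≈ 1189.2 mm.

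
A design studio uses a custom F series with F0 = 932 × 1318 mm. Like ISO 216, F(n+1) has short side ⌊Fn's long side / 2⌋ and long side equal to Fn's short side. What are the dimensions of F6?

F1: ⌊1318/2⌋ × 932 = 659 × 932 mm
F2: ⌊932/2⌋ × 659 = 466 × 659 mm
F3: ⌊659/2⌋ × 466 = 329 × 466 mm
F4: ⌊466/2⌋ × 329 = 233 × 329 mm
F5: ⌊329/2⌋ × 233 = 164 × 233 mm
F6: ⌊233/2⌋ × 164 = 116 × 164 mm

116 × 164 mm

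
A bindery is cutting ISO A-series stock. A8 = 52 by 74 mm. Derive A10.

26 × 37 mm

A9: ⌊74/2⌋ × 52 = 37 × 52 mm
A10: ⌊52/2⌋ × 37 = 26 × 37 mm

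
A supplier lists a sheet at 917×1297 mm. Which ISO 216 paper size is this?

Aspect ratio 1297/917 ≈ 1.414 — close to the ISO √2 ≈ 1.414.
In the C-series (envelope sizes, between A and B): C0 = 917 × 1297 mm.

C0 (917 × 1297 mm)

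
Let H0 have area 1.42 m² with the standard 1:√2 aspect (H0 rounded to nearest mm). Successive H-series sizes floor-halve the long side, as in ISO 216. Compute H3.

354 × 501 mm

Let H0's short side be w mm. w · w√2 = 1.42 m² = 1,420,000 mm², so w ≈ 1002.0 mm and w√2 ≈ 1417.1 mm → H0 = 1002 × 1417 mm.
H1: ⌊1417/2⌋ × 1002 = 708 × 1002 mm
H2: ⌊1002/2⌋ × 708 = 501 × 708 mm
H3: ⌊708/2⌋ × 501 = 354 × 501 mm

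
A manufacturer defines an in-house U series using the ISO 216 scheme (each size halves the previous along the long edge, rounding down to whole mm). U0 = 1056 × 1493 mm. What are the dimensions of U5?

186 × 264 mm

U1: ⌊1493/2⌋ × 1056 = 746 × 1056 mm
U2: ⌊1056/2⌋ × 746 = 528 × 746 mm
U3: ⌊746/2⌋ × 528 = 373 × 528 mm
U4: ⌊528/2⌋ × 373 = 264 × 373 mm
U5: ⌊373/2⌋ × 264 = 186 × 264 mm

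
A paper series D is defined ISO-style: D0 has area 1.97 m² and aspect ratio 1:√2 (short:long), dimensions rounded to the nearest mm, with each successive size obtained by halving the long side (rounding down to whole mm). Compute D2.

590 × 834 mm

Let D0's short side be w mm. w · w√2 = 1.97 m² = 1,970,000 mm², so w ≈ 1180.3 mm and w√2 ≈ 1669.1 mm → D0 = 1180 × 1669 mm.
D1: ⌊1669/2⌋ × 1180 = 834 × 1180 mm
D2: ⌊1180/2⌋ × 834 = 590 × 834 mm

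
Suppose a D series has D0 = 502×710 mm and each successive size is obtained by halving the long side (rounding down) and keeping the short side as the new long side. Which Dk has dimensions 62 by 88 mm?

D6

D0: 502 × 710 mm
D1: 355 × 502 mm
D2: 251 × 355 mm
D3: 177 × 251 mm
D4: 125 × 177 mm
D5: 88 × 125 mm
D6: 62 × 88 mm
D7: 44 × 62 mm
→ matches D6.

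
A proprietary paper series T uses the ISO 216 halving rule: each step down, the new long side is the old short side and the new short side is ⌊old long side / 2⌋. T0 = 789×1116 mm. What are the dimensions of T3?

T1: ⌊1116/2⌋ × 789 = 558 × 789 mm
T2: ⌊789/2⌋ × 558 = 394 × 558 mm
T3: ⌊558/2⌋ × 394 = 279 × 394 mm

279 × 394 mm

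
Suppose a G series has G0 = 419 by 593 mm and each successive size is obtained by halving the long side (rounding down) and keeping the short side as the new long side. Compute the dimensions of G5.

G1: ⌊593/2⌋ × 419 = 296 × 419 mm
G2: ⌊419/2⌋ × 296 = 209 × 296 mm
G3: ⌊296/2⌋ × 209 = 148 × 209 mm
G4: ⌊209/2⌋ × 148 = 104 × 148 mm
G5: ⌊148/2⌋ × 104 = 74 × 104 mm

74 × 104 mm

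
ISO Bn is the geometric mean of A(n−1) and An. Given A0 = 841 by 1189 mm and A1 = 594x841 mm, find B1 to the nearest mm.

Short side: √(841 · 594) = √499554 ≈ 706.8 → 707 mm
Long side: √(1189 · 841) = √999949 ≈ 1000.0 → 1000 mm

707 × 1000 mm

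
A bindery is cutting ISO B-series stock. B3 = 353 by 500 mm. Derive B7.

B4: ⌊500/2⌋ × 353 = 250 × 353 mm
B5: ⌊353/2⌋ × 250 = 176 × 250 mm
B6: ⌊250/2⌋ × 176 = 125 × 176 mm
B7: ⌊176/2⌋ × 125 = 88 × 125 mm

88 × 125 mm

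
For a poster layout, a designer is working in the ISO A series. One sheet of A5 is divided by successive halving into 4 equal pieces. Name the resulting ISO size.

4 = 2^2, so 2 halving steps.
A5 → A6 → … → A7 after 2 steps.

A7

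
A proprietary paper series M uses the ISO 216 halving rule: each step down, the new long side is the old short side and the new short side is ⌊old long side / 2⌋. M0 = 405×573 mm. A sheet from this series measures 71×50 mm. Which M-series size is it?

M6

M0: 405 × 573 mm
M1: 286 × 405 mm
M2: 202 × 286 mm
M3: 143 × 202 mm
M4: 101 × 143 mm
M5: 71 × 101 mm
M6: 50 × 71 mm
M7: 35 × 50 mm
→ matches M6.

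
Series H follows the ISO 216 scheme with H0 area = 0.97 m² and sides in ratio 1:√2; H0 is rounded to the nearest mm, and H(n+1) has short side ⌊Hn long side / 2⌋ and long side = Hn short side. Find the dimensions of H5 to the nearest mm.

146 × 207 mm

Let H0's short side be w mm. w · w√2 = 0.97 m² = 970,000 mm², so w ≈ 828.2 mm and w√2 ≈ 1171.2 mm → H0 = 828 × 1171 mm.
H1: ⌊1171/2⌋ × 828 = 585 × 828 mm
H2: ⌊828/2⌋ × 585 = 414 × 585 mm
H3: ⌊585/2⌋ × 414 = 292 × 414 mm
H4: ⌊414/2⌋ × 292 = 207 × 292 mm
H5: ⌊292/2⌋ × 207 = 146 × 207 mm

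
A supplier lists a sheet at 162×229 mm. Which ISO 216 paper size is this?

Aspect ratio 229/162 ≈ 1.414 — close to the ISO √2 ≈ 1.414.
In the C-series (envelope sizes, between A and B): C5 = 162 × 229 mm.

C5 (162 × 229 mm)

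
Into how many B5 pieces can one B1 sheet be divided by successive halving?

Each ISO step halves the sheet: 1 × B1 → 2 × B2 → 4 × B3 → 8 × B4 → …
From B1 to B5 is 4 halving steps: 2^4 = 16.

16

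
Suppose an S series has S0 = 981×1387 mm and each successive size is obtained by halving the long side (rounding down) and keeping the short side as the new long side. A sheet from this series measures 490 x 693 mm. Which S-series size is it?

S0: 981 × 1387 mm
S1: 693 × 981 mm
S2: 490 × 693 mm
S3: 346 × 490 mm
→ matches S2.

S2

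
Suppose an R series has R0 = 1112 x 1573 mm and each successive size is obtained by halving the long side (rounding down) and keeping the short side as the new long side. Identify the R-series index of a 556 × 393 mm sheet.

R0: 1112 × 1573 mm
R1: 786 × 1112 mm
R2: 556 × 786 mm
R3: 393 × 556 mm
R4: 278 × 393 mm
→ matches R3.

R3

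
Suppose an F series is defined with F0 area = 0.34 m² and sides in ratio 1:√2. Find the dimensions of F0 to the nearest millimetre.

Let the short side be w mm. Then w · w√2 = 0.34 m² = 340,000 mm².
w² = 340,000/√2, so w ≈ 490.3 mm; long side = w√2 ≈ 693.4 mm.

490 × 693 mm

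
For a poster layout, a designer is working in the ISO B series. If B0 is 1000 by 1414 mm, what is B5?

176 × 250 mm

B1: ⌊1414/2⌋ × 1000 = 707 × 1000 mm
B2: ⌊1000/2⌋ × 707 = 500 × 707 mm
B3: ⌊707/2⌋ × 500 = 353 × 500 mm
B4: ⌊500/2⌋ × 353 = 250 × 353 mm
B5: ⌊353/2⌋ × 250 = 176 × 250 mm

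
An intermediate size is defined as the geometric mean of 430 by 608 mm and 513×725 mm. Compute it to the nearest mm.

470 × 664 mm

Short side: √(430 · 513) = √220590 ≈ 469.7 → 470 mm
Long side: √(608 · 725) = √440800 ≈ 663.9 → 664 mm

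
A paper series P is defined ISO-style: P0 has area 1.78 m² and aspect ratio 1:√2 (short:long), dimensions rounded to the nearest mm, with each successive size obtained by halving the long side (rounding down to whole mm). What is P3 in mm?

Let P0's short side be w mm. w · w√2 = 1.78 m² = 1,780,000 mm², so w ≈ 1121.9 mm and w√2 ≈ 1586.6 mm → P0 = 1122 × 1587 mm.
P1: ⌊1587/2⌋ × 1122 = 793 × 1122 mm
P2: ⌊1122/2⌋ × 793 = 561 × 793 mm
P3: ⌊793/2⌋ × 561 = 396 × 561 mm

396 × 561 mm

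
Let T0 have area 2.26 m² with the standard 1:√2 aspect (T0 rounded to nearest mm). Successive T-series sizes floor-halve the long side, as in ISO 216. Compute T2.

Let T0's short side be w mm. w · w√2 = 2.26 m² = 2,260,000 mm², so w ≈ 1264.1 mm and w√2 ≈ 1787.8 mm → T0 = 1264 × 1788 mm.
T1: ⌊1788/2⌋ × 1264 = 894 × 1264 mm
T2: ⌊1264/2⌋ × 894 = 632 × 894 mm

632 × 894 mm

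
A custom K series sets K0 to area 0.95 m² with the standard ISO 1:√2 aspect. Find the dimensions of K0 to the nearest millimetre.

Let the short side be w mm. Then w · w√2 = 0.95 m² = 950,000 mm².
w² = 950,000/√2, so w ≈ 819.6 mm; long side = w√2 ≈ 1159.1 mm.

820 × 1159 mm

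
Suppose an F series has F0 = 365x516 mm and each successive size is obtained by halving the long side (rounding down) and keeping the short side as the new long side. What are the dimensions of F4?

91 × 129 mm

F1: ⌊516/2⌋ × 365 = 258 × 365 mm
F2: ⌊365/2⌋ × 258 = 182 × 258 mm
F3: ⌊258/2⌋ × 182 = 129 × 182 mm
F4: ⌊182/2⌋ × 129 = 91 × 129 mm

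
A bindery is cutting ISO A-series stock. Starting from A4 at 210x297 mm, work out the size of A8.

A5: ⌊297/2⌋ × 210 = 148 × 210 mm
A6: ⌊210/2⌋ × 148 = 105 × 148 mm
A7: ⌊148/2⌋ × 105 = 74 × 105 mm
A8: ⌊105/2⌋ × 74 = 52 × 74 mm

52 × 74 mm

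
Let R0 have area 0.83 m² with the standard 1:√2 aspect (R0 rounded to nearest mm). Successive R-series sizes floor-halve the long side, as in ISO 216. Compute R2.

383 × 541 mm

Let R0's short side be w mm. w · w√2 = 0.83 m² = 830,000 mm², so w ≈ 766.1 mm and w√2 ≈ 1083.4 mm → R0 = 766 × 1083 mm.
R1: ⌊1083/2⌋ × 766 = 541 × 766 mm
R2: ⌊766/2⌋ × 541 = 383 × 541 mm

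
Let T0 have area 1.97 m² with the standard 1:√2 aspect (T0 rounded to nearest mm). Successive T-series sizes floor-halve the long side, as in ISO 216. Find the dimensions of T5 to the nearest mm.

208 × 295 mm

Let T0's short side be w mm. w · w√2 = 1.97 m² = 1,970,000 mm², so w ≈ 1180.3 mm and w√2 ≈ 1669.1 mm → T0 = 1180 × 1669 mm.
T1: ⌊1669/2⌋ × 1180 = 834 × 1180 mm
T2: ⌊1180/2⌋ × 834 = 590 × 834 mm
T3: ⌊834/2⌋ × 590 = 417 × 590 mm
T4: ⌊590/2⌋ × 417 = 295 × 417 mm
T5: ⌊417/2⌋ × 295 = 208 × 295 mm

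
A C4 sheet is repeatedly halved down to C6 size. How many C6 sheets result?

Each ISO step halves the sheet: 1 × C4 → 2 × C5 → 4 × C6
From C4 to C6 is 2 halving steps: 2^2 = 4.

4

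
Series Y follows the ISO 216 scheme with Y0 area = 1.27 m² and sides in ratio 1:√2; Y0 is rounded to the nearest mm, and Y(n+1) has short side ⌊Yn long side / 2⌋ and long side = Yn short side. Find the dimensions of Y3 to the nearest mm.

335 × 474 mm

Let Y0's short side be w mm. w · w√2 = 1.27 m² = 1,270,000 mm², so w ≈ 947.6 mm and w√2 ≈ 1340.2 mm → Y0 = 948 × 1340 mm.
Y1: ⌊1340/2⌋ × 948 = 670 × 948 mm
Y2: ⌊948/2⌋ × 670 = 474 × 670 mm
Y3: ⌊670/2⌋ × 474 = 335 × 474 mm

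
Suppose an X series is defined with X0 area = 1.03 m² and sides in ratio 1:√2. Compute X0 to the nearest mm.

853 × 1207 mm

Let the short side be w mm. Then w · w√2 = 1.03 m² = 1,030,000 mm².
w² = 1,030,000/√2, so w ≈ 853.4 mm; long side = w√2 ≈ 1206.9 mm.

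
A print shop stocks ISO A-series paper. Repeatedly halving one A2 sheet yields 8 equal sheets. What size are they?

8 = 2^3, so 3 halving steps.
A2 → A3 → … → A5 after 3 steps.

A5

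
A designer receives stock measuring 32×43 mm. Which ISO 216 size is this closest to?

B10 (31 × 44 mm)

Aspect ratio 43/32 ≈ 1.344 (ISO target is √2 ≈ 1.414).
In the B-series (B0 = 1000 × 1414 mm): B10 = 31 × 44 mm.
Off by 2 mm total — nearest standard size.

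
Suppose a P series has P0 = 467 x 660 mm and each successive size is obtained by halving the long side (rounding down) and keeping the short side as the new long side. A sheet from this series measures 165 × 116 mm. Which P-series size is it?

P4

P0: 467 × 660 mm
P1: 330 × 467 mm
P2: 233 × 330 mm
P3: 165 × 233 mm
P4: 116 × 165 mm
P5: 82 × 116 mm
→ matches P4.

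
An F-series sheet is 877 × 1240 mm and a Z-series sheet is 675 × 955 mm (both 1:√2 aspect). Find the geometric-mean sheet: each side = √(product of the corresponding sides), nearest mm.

Short side: √(877 · 675) = √591975 ≈ 769.4 → 769 mm
Long side: √(1240 · 955) = √1184200 ≈ 1088.2 → 1088 mm

769 × 1088 mm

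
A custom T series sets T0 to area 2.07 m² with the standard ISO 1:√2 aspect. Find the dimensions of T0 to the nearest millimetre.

1210 × 1711 mm

Let the short side be w mm. Then w · w√2 = 2.07 m² = 2,070,000 mm².
w² = 2,070,000/√2, so w ≈ 1209.8 mm; long side = w√2 ≈ 1711.0 mm.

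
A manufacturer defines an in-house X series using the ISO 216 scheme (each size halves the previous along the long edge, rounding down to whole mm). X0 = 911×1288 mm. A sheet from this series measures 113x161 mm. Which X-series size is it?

X6

X0: 911 × 1288 mm
X1: 644 × 911 mm
X2: 455 × 644 mm
X3: 322 × 455 mm
X4: 227 × 322 mm
X5: 161 × 227 mm
X6: 113 × 161 mm
X7: 80 × 113 mm
→ matches X6.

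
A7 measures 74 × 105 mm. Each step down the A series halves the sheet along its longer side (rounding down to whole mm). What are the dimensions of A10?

26 × 37 mm

A8: ⌊105/2⌋ × 74 = 52 × 74 mm
A9: ⌊74/2⌋ × 52 = 37 × 52 mm
A10: ⌊52/2⌋ × 37 = 26 × 37 mm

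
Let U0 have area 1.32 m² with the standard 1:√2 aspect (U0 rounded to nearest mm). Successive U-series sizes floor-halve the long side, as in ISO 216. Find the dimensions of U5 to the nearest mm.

Let U0's short side be w mm. w · w√2 = 1.32 m² = 1,320,000 mm², so w ≈ 966.1 mm and w√2 ≈ 1366.3 mm → U0 = 966 × 1366 mm.
U1: ⌊1366/2⌋ × 966 = 683 × 966 mm
U2: ⌊966/2⌋ × 683 = 483 × 683 mm
U3: ⌊683/2⌋ × 483 = 341 × 483 mm
U4: ⌊483/2⌋ × 341 = 241 × 341 mm
U5: ⌊341/2⌋ × 241 = 170 × 241 mm

170 × 241 mm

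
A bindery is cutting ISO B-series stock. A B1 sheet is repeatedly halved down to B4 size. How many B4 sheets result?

8

Each ISO step halves the sheet: 1 × B1 → 2 × B2 → 4 × B3 → 8 × B4
From B1 to B4 is 3 halving steps: 2^3 = 8.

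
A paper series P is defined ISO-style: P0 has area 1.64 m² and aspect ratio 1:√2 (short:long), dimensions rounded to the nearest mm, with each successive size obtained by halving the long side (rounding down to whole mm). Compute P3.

380 × 538 mm

Let P0's short side be w mm. w · w√2 = 1.64 m² = 1,640,000 mm², so w ≈ 1076.9 mm and w√2 ≈ 1522.9 mm → P0 = 1077 × 1523 mm.
P1: ⌊1523/2⌋ × 1077 = 761 × 1077 mm
P2: ⌊1077/2⌋ × 761 = 538 × 761 mm
P3: ⌊761/2⌋ × 538 = 380 × 538 mm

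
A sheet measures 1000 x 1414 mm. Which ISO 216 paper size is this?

B0 (1000 × 1414 mm)

Aspect ratio 1414/1000 ≈ 1.414 — close to the ISO √2 ≈ 1.414.
In the B-series (B0 = 1000 × 1414 mm): B0 = 1000 × 1414 mm.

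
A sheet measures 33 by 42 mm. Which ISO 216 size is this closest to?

B10 (31 × 44 mm)

Aspect ratio 42/33 ≈ 1.273 (ISO target is √2 ≈ 1.414).
In the B-series (B0 = 1000 × 1414 mm): B10 = 31 × 44 mm.
Off by 4 mm total — nearest standard size.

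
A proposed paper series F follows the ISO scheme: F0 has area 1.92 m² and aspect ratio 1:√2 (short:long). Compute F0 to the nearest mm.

Let the short side be w mm. Then w · w√2 = 1.92 m² = 1,920,000 mm².
w² = 1,920,000/√2, so w ≈ 1165.2 mm; long side = w√2 ≈ 1647.8 mm.

1165 × 1648 mm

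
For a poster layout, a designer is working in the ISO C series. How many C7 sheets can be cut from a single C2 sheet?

32

Each ISO step halves the sheet: 1 × C2 → 2 × C3 → 4 × C4 → 8 × C5 → …
From C2 to C7 is 5 halving steps: 2^5 = 32.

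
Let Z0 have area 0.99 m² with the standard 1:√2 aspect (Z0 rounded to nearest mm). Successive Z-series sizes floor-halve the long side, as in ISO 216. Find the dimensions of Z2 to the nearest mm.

Let Z0's short side be w mm. w · w√2 = 0.99 m² = 990,000 mm², so w ≈ 836.7 mm and w√2 ≈ 1183.2 mm → Z0 = 837 × 1183 mm.
Z1: ⌊1183/2⌋ × 837 = 591 × 837 mm
Z2: ⌊837/2⌋ × 591 = 418 × 591 mm

418 × 591 mm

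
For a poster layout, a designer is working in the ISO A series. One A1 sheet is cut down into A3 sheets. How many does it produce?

4

Each ISO step halves the sheet: 1 × A1 → 2 × A2 → 4 × A3
From A1 to A3 is 2 halving steps: 2^2 = 4.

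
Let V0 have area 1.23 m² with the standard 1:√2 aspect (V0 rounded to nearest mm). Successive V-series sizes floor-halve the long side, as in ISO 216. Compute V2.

466 × 659 mm

Let V0's short side be w mm. w · w√2 = 1.23 m² = 1,230,000 mm², so w ≈ 932.6 mm and w√2 ≈ 1318.9 mm → V0 = 933 × 1319 mm.
V1: ⌊1319/2⌋ × 933 = 659 × 933 mm
V2: ⌊933/2⌋ × 659 = 466 × 659 mm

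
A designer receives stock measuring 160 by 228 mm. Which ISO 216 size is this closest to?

Aspect ratio 228/160 ≈ 1.425 — close to the ISO √2 ≈ 1.414.
In the C-series (envelope sizes, between A and B): C5 = 162 × 229 mm.
Off by 3 mm total — nearest standard size.

C5 (162 × 229 mm)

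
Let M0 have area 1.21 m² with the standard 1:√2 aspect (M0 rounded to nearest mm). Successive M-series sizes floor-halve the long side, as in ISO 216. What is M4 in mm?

Let M0's short side be w mm. w · w√2 = 1.21 m² = 1,210,000 mm², so w ≈ 925.0 mm and w√2 ≈ 1308.1 mm → M0 = 925 × 1308 mm.
M1: ⌊1308/2⌋ × 925 = 654 × 925 mm
M2: ⌊925/2⌋ × 654 = 462 × 654 mm
M3: ⌊654/2⌋ × 462 = 327 × 462 mm
M4: ⌊462/2⌋ × 327 = 231 × 327 mm

231 × 327 mm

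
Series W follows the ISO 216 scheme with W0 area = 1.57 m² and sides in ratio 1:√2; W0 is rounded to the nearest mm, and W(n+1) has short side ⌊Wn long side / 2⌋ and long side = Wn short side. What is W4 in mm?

Let W0's short side be w mm. w · w√2 = 1.57 m² = 1,570,000 mm², so w ≈ 1053.6 mm and w√2 ≈ 1490.1 mm → W0 = 1054 × 1490 mm.
W1: ⌊1490/2⌋ × 1054 = 745 × 1054 mm
W2: ⌊1054/2⌋ × 745 = 527 × 745 mm
W3: ⌊745/2⌋ × 527 = 372 × 527 mm
W4: ⌊527/2⌋ × 372 = 263 × 372 mm

263 × 372 mm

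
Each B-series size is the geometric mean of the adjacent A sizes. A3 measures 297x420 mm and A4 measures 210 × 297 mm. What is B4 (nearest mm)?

250 × 353 mm

Short side: √(297 · 210) = √62370 ≈ 249.7 → 250 mm
Long side: √(420 · 297) = √124740 ≈ 353.2 → 353 mm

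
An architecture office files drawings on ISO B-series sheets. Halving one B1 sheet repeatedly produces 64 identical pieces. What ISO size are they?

64 = 2^6, so 6 halving steps.
B1 → B2 → … → B7 after 6 steps.

B7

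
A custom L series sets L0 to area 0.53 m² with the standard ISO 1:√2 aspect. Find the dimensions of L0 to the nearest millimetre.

612 × 866 mm

Let the short side be w mm. Then w · w√2 = 0.53 m² = 530,000 mm².
w² = 530,000/√2, so w ≈ 612.2 mm; long side = w√2 ≈ 865.8 mm.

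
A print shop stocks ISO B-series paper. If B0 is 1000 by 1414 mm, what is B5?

176 × 250 mm

B1: ⌊1414/2⌋ × 1000 = 707 × 1000 mm
B2: ⌊1000/2⌋ × 707 = 500 × 707 mm
B3: ⌊707/2⌋ × 500 = 353 × 500 mm
B4: ⌊500/2⌋ × 353 = 250 × 353 mm
B5: ⌊353/2⌋ × 250 = 176 × 250 mm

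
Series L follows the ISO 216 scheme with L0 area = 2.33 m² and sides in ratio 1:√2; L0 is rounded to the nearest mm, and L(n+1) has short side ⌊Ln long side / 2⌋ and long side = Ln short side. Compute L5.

226 × 321 mm

Let L0's short side be w mm. w · w√2 = 2.33 m² = 2,330,000 mm², so w ≈ 1283.6 mm and w√2 ≈ 1815.2 mm → L0 = 1284 × 1815 mm.
L1: ⌊1815/2⌋ × 1284 = 907 × 1284 mm
L2: ⌊1284/2⌋ × 907 = 642 × 907 mm
L3: ⌊907/2⌋ × 642 = 453 × 642 mm
L4: ⌊642/2⌋ × 453 = 321 × 453 mm
L5: ⌊453/2⌋ × 321 = 226 × 321 mm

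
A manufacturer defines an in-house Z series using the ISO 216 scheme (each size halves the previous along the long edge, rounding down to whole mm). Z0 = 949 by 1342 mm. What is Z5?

Z1: ⌊1342/2⌋ × 949 = 671 × 949 mm
Z2: ⌊949/2⌋ × 671 = 474 × 671 mm
Z3: ⌊671/2⌋ × 474 = 335 × 474 mm
Z4: ⌊474/2⌋ × 335 = 237 × 335 mm
Z5: ⌊335/2⌋ × 237 = 167 × 237 mm

167 × 237 mm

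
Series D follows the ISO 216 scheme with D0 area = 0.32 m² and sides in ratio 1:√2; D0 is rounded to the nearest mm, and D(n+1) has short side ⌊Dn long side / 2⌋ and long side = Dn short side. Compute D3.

Let D0's short side be w mm. w · w√2 = 0.32 m² = 320,000 mm², so w ≈ 475.7 mm and w√2 ≈ 672.7 mm → D0 = 476 × 673 mm.
D1: ⌊673/2⌋ × 476 = 336 × 476 mm
D2: ⌊476/2⌋ × 336 = 238 × 336 mm
D3: ⌊336/2⌋ × 238 = 168 × 238 mm

168 × 238 mm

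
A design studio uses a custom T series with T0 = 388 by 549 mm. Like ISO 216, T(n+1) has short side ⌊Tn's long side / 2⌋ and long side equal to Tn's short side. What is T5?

68 × 97 mm

T1 = 274 × 388 mm (from T0 by 1 halving).
T2: ⌊388/2⌋ × 274 = 194 × 274 mm
T3: ⌊274/2⌋ × 194 = 137 × 194 mm
T4: ⌊194/2⌋ × 137 = 97 × 137 mm
T5: ⌊137/2⌋ × 97 = 68 × 97 mm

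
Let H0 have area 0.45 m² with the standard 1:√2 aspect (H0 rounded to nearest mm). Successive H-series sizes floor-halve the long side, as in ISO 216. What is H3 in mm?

199 × 282 mm

Let H0's short side be w mm. w · w√2 = 0.45 m² = 450,000 mm², so w ≈ 564.1 mm and w√2 ≈ 797.7 mm → H0 = 564 × 798 mm.
H1: ⌊798/2⌋ × 564 = 399 × 564 mm
H2: ⌊564/2⌋ × 399 = 282 × 399 mm
H3: ⌊399/2⌋ × 282 = 199 × 282 mm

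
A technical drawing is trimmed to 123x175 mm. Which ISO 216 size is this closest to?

Aspect ratio 175/123 ≈ 1.423 — close to the ISO √2 ≈ 1.414.
In the B-series (B0 = 1000 × 1414 mm): B6 = 125 × 176 mm.
Off by 3 mm total — nearest standard size.

B6 (125 × 176 mm)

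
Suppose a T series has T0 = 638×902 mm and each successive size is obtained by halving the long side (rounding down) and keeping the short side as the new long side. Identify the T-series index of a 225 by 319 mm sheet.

T3

T0: 638 × 902 mm
T1: 451 × 638 mm
T2: 319 × 451 mm
T3: 225 × 319 mm
T4: 159 × 225 mm
→ matches T3.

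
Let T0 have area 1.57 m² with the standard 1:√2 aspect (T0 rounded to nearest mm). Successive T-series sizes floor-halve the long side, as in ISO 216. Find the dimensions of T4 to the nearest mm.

263 × 372 mm

Let T0's short side be w mm. w · w√2 = 1.57 m² = 1,570,000 mm², so w ≈ 1053.6 mm and w√2 ≈ 1490.1 mm → T0 = 1054 × 1490 mm.
T1: ⌊1490/2⌋ × 1054 = 745 × 1054 mm
T2: ⌊1054/2⌋ × 745 = 527 × 745 mm
T3: ⌊745/2⌋ × 527 = 372 × 527 mm
T4: ⌊527/2⌋ × 372 = 263 × 372 mm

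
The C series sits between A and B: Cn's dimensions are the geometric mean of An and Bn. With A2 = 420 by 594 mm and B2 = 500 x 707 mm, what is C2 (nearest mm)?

Short side: √(420 · 500) = √210000 ≈ 458.3 → 458 mm
Long side: √(594 · 707) = √419958 ≈ 648.0 → 648 mm

458 × 648 mm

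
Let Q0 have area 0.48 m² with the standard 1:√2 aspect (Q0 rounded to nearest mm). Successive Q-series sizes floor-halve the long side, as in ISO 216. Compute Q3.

206 × 291 mm

Let Q0's short side be w mm. w · w√2 = 0.48 m² = 480,000 mm², so w ≈ 582.6 mm and w√2 ≈ 823.9 mm → Q0 = 583 × 824 mm.
Q1: ⌊824/2⌋ × 583 = 412 × 583 mm
Q2: ⌊583/2⌋ × 412 = 291 × 412 mm
Q3: ⌊412/2⌋ × 291 = 206 × 291 mm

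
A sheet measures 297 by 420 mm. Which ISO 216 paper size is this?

Aspect ratio 420/297 ≈ 1.414 — close to the ISO √2 ≈ 1.414.
In the A-series (A0 area = 1 m²): A3 = 297 × 420 mm.

A3 (297 × 420 mm)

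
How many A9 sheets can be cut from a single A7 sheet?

Each ISO step halves the sheet: 1 × A7 → 2 × A8 → 4 × A9
From A7 to A9 is 2 halving steps: 2^2 = 4.

4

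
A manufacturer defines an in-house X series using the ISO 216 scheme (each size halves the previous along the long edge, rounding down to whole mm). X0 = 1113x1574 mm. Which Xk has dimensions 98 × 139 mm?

X0: 1113 × 1574 mm
X1: 787 × 1113 mm
X2: 556 × 787 mm
X3: 393 × 556 mm
X4: 278 × 393 mm
X5: 196 × 278 mm
X6: 139 × 196 mm
X7: 98 × 139 mm
X8: 69 × 98 mm
→ matches X7.

X7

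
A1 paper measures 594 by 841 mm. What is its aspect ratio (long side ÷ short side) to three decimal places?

841 / 594 = 1.416
ISO 216 targets √2 ≈ 1.414; the +0.002 deviation is from mm rounding.

1.416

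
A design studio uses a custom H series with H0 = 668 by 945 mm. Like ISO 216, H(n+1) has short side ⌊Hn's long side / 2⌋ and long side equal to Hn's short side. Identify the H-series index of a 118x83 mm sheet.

H6

H0: 668 × 945 mm
H1: 472 × 668 mm
H2: 334 × 472 mm
H3: 236 × 334 mm
H4: 167 × 236 mm
H5: 118 × 167 mm
H6: 83 × 118 mm
H7: 59 × 83 mm
→ matches H6.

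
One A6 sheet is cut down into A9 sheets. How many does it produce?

8

Each ISO step halves the sheet: 1 × A6 → 2 × A7 → 4 × A8 → 8 × A9
From A6 to A9 is 3 halving steps: 2^3 = 8.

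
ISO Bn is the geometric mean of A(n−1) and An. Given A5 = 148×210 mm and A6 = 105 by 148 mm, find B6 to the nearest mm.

Short side: √(148 · 105) = √15540 ≈ 124.7 → 125 mm
Long side: √(210 · 148) = √31080 ≈ 176.3 → 176 mm

125 × 176 mm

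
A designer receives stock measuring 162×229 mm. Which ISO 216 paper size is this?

C5 (162 × 229 mm)

Aspect ratio 229/162 ≈ 1.414 — close to the ISO √2 ≈ 1.414.
In the C-series (envelope sizes, between A and B): C5 = 162 × 229 mm.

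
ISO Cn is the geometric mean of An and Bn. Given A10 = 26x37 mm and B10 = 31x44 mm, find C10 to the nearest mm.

28 × 40 mm

Short side: √(26 · 31) = √806 ≈ 28.4 → 28 mm
Long side: √(37 · 44) = √1628 ≈ 40.3 → 40 mm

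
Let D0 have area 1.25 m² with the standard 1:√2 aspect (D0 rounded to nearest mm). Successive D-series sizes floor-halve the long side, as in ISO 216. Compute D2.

470 × 665 mm

Let D0's short side be w mm. w · w√2 = 1.25 m² = 1,250,000 mm², so w ≈ 940.2 mm and w√2 ≈ 1329.6 mm → D0 = 940 × 1330 mm.
D1: ⌊1330/2⌋ × 940 = 665 × 940 mm
D2: ⌊940/2⌋ × 665 = 470 × 665 mm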